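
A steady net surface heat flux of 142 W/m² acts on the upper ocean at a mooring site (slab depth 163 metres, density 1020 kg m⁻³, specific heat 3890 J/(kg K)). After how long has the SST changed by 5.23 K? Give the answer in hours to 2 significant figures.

6600 hours

Areal heat capacity C = ρ c_p D = 1020 × 3890 × 163 = 6.47×10^8 J m⁻² K⁻¹.
Time required: Δt = C ΔT / F = 6.47×10^8 × 5.23 / 142 = 2.38×10^7 s.
In hours: 2.38×10^7 s / (3600 s/hour) = 6620 hours.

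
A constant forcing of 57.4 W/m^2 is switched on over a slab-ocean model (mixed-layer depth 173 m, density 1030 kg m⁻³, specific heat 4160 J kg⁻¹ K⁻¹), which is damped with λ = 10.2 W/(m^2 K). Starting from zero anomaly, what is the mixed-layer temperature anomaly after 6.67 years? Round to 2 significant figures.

5.3 K

Areal heat capacity C = ρ c_p D = 1030 × 4160 × 173 = 7.41×10^8 J/(m^2 K).
τ = C / λ = 7.41×10^8 / 10.2 = 7.27×10^7 s.
Equilibrium anomaly ΔT_eq = F / λ = 57.4 / 10.2 = 5.63 K.
t = 6.67 years = 2.10×10^8 s, so t/τ = 2.90.
ΔT(t) = ΔT_eq (1 − e^(−t/τ)) = 5.63 × (1 − e^−2.90) = 5.32 K.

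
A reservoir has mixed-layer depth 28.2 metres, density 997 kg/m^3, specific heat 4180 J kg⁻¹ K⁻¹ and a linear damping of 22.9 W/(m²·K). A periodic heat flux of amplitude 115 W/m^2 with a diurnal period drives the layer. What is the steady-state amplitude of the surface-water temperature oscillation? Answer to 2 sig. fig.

Areal heat capacity C = ρ c_p D = 997 × 4180 × 28.2 = 1.18×10^8 J m⁻² K⁻¹.
Angular frequency ω = 2π / T = 2π / 86400 s = 7.27×10^-5 s⁻¹.
√((Cω)² + λ²) = √((8550)² + 22.9²) = 8550 W/(m²·K).
Amplitude A = F₀ / √((Cω)²+λ²) = 115 / 8550 = 0.0135 K.

0.013 K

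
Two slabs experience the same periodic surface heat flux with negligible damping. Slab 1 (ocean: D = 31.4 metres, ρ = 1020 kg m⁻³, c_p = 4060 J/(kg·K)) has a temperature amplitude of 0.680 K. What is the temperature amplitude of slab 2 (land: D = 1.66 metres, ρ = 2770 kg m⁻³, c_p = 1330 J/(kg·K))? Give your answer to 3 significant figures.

C_ocean = 1.30×10^8 J/(m²·K); C_land = 6.12×10^6 J/(m²·K).
A ∝ 1/C ⇒ A_land = A_ocean × C_ocean/C_land = 0.680 × 21.3 = 14.5 K.

14.5 K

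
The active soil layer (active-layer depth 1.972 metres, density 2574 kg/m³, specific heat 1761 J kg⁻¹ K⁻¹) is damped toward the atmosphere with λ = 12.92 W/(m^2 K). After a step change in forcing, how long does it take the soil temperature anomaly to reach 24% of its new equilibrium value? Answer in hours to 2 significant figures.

Areal heat capacity C = ρ c_p D = 2574 × 1761 × 1.972 = 8.94×10^6 J/(m²·K).
τ = C / λ = 8.94×10^6 / 12.92 = 6.92×10^5 s.
Fraction reached: 1 − e^(−t/τ) = 0.24 ⇒ t = −τ ln(1 − 0.24) = τ × 0.274.
t = 1.90×10^5 s = 52.7 hours.

53 hours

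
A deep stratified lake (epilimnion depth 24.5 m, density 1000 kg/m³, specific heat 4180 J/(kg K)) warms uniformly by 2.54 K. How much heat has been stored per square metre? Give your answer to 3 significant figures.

2.60×10^8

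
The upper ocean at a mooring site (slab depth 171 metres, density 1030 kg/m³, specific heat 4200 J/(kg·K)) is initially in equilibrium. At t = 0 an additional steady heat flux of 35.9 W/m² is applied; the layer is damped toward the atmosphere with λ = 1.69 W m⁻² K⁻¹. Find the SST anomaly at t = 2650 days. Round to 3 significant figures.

8.65 K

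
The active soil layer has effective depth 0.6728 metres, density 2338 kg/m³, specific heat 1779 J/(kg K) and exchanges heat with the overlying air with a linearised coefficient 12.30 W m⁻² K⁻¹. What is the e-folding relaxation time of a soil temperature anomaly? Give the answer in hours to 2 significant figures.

Areal heat capacity C = ρ c_p D = 2338 × 1779 × 0.6728 = 2.80×10^6 J/(m²·K).
Relaxation time τ = C / λ = 2.80×10^6 / 12.30 = 2.28×10^5 s.
In hours: 2.28×10^5 s / (3600 s/hour) = 63.2 hours.

63 hours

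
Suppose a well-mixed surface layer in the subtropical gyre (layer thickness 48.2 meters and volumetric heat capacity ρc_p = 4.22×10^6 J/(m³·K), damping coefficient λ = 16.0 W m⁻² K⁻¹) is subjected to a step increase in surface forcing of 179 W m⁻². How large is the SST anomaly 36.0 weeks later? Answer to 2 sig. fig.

9.2 K

Areal heat capacity C = ρc_p × D = 4.22×10^6 × 48.2 = 2.03×10^8 J/(m²·K).
τ = C / λ = 2.03×10^8 / 16.0 = 1.27×10^7 s.
Equilibrium anomaly ΔT_eq = F / λ = 179 / 16.0 = 11.2 K.
t = 36.0 weeks = 2.18×10^7 s, so t/τ = 1.71.
ΔT(t) = ΔT_eq (1 − e^(−t/τ)) = 11.2 × (1 − e^−1.71) = 9.17 K.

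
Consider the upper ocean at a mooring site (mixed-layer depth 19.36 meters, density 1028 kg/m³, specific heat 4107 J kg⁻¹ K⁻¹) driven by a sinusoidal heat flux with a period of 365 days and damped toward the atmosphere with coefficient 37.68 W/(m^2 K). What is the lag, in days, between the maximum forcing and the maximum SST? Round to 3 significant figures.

Areal heat capacity C = ρ c_p D = 1028 × 4107 × 19.36 = 8.17×10^7 J m⁻² K⁻¹.
ω = 2π / 3.15×10^7 s = 1.99×10^-7 s⁻¹.
Phase lag φ = arctan(Cω/λ) = arctan(16.3/37.68) = 0.408 rad.
Time lag = φ / ω = 0.408 / 1.99×10^-7 = 2.05×10^6 s = 23.7 days.

23.7 days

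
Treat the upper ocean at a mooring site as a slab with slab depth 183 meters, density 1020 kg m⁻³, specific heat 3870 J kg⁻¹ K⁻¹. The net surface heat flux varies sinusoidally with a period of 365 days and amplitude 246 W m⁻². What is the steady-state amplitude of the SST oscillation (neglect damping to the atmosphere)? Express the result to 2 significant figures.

Areal heat capacity C = ρ c_p D = 1020 × 3870 × 183 = 7.22×10^8 J/(m²·K).
Angular frequency ω = 2π / T = 2π / 3.15×10^7 s = 1.99×10^-7 s⁻¹.
Cω = 7.22×10^8 × 1.99×10^-7 = 144 W/(m²·K).
Amplitude A = F₀ / (Cω) = 246 / 144 = 1.71 K.

1.7 K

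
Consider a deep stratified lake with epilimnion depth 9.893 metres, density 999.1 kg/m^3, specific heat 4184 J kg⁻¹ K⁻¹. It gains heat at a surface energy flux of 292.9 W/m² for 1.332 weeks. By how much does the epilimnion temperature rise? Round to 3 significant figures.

5.71 K

Areal heat capacity C = ρ c_p D = 999.1 × 4184 × 9.893 = 4.14×10^7 J/(m²·K).
Net heat input Q = F Δt = 292.9 × (1.332 weeks × 6.048×10^5 s/week) = 2.36×10^8 J/m².
ΔT = Q / C = 2.36×10^8 / 4.14×10^7 = 5.71 K.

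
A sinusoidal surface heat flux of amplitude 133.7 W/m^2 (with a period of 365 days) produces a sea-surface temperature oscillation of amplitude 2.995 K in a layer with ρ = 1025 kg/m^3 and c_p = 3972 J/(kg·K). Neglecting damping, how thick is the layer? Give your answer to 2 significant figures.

ω = 2π / 3.15×10^7 s = 1.99×10^-7 s⁻¹.
Required C = F₀ / (A ω) = 133.7 / (2.995 × 1.99×10^-7) = 2.24×10^8 J/(m²·K).
D = C / (ρ c_p) = 2.24×10^8 / (1025 × 3972) = 55.0 m.

55 m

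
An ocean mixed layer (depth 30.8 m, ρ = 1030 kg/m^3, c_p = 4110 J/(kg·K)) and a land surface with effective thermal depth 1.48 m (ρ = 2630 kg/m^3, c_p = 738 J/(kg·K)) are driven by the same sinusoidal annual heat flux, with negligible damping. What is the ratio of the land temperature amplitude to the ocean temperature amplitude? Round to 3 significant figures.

C_ocean = 1030 × 4110 × 30.8 = 1.30×10^8 J/(m²·K).
C_land = 2630 × 738 × 1.48 = 2.87×10^6 J/(m²·K).
Undamped amplitude ∝ 1/C, so A_land/A_ocean = C_ocean/C_land = 45.4.

45.4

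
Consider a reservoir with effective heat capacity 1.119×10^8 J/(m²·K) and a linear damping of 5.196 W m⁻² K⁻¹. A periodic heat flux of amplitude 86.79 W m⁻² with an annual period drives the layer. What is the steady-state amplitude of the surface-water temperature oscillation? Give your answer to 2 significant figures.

3.8 K

Areal heat capacity C = 1.119×10^8 J/(m²·K) (given).
Angular frequency ω = 2π / T = 2π / 3.15×10^7 s = 1.99×10^-7 s⁻¹.
√((Cω)² + λ²) = √((22.3)² + 5.196²) = 22.9 W/(m²·K).
Amplitude A = F₀ / √((Cω)²+λ²) = 86.79 / 22.9 = 3.79 K.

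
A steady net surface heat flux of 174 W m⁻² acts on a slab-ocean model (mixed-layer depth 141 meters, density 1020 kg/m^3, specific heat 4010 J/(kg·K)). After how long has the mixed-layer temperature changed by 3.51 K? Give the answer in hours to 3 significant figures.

3230 hours

Areal heat capacity C = ρ c_p D = 1020 × 4010 × 141 = 5.77×10^8 J/(m²·K).
Time required: Δt = C ΔT / F = 5.77×10^8 × 3.51 / 174 = 1.16×10^7 s.
In hours: 1.16×10^7 s / (3600 s/hour) = 3230 hours.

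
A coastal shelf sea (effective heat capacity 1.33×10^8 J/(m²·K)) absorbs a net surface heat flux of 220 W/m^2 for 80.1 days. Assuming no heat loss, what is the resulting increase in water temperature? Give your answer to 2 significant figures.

Areal heat capacity C = 1.33×10^8 J/(m²·K) (given).
Net heat input Q = F Δt = 220 × (80.1 days × 86400 s/day) = 1.52×10^9 J/m².
ΔT = Q / C = 1.52×10^9 / 1.33×10^8 = 11.4 K.

11 K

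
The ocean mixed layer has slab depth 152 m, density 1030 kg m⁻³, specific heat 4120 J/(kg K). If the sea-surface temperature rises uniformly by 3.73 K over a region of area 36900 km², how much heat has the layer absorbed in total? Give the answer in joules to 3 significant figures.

8.88×10^19 J

Areal heat capacity C = ρ c_p D = 1030 × 4120 × 152 = 6.45×10^8 J/(m^2 K).
Heat per unit area: q = C ΔT = 6.45×10^8 × 3.73 = 2.41×10^9 J/m².
Total heat: Q = q × A = 2.41×10^9 × (36900 × 10⁶ m²) = 8.88×10^19 J.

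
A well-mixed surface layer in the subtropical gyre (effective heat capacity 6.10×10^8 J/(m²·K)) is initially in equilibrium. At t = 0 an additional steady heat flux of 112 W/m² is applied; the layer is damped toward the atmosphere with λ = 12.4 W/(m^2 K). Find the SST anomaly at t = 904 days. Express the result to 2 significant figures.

7.2 K

Areal heat capacity C = 6.10×10^8 J/(m²·K) (given).
τ = C / λ = 6.10×10^8 / 12.4 = 4.92×10^7 s.
Equilibrium anomaly ΔT_eq = F / λ = 112 / 12.4 = 9.03 K.
t = 904 days = 7.81×10^7 s, so t/τ = 1.59.
ΔT(t) = ΔT_eq (1 − e^(−t/τ)) = 9.03 × (1 − e^−1.59) = 7.19 K.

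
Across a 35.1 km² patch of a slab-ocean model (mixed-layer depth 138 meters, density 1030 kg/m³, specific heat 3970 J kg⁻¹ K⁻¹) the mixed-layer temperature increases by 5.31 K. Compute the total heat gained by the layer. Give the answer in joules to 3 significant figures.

1.05×10^17 J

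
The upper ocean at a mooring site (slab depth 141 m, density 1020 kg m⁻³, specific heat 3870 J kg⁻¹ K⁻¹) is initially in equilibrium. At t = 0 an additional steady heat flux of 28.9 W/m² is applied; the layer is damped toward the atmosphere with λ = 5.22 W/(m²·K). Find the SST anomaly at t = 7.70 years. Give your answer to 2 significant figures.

5.0 K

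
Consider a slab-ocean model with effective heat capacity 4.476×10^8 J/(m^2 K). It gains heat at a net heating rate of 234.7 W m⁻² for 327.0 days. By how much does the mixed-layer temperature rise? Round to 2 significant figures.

Areal heat capacity C = 4.476×10^8 J/(m^2 K) (given).
Net heat input Q = F Δt = 234.7 × (327.0 days × 86400 s/day) = 6.63×10^9 J/m².
ΔT = Q / C = 6.63×10^9 / 4.48×10^8 = 14.8 K.

15 K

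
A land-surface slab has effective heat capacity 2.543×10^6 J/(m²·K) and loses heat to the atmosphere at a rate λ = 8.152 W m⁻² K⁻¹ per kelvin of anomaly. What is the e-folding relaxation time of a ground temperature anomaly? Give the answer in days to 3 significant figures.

3.61 days

Areal heat capacity C = 2.543×10^6 J/(m²·K) (given).
Relaxation time τ = C / λ = 2.54×10^6 / 8.152 = 3.12×10^5 s.
In days: 3.12×10^5 s / (86400 s/day) = 3.61 days.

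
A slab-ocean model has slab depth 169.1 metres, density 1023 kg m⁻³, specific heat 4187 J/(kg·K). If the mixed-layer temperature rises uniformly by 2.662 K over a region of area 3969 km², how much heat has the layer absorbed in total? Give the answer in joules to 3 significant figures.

Areal heat capacity C = ρ c_p D = 1023 × 4187 × 169.1 = 7.24×10^8 J/(m^2 K).
Heat per unit area: q = C ΔT = 7.24×10^8 × 2.662 = 1.93×10^9 J/m².
Total heat: Q = q × A = 1.93×10^9 × (3969 × 10⁶ m²) = 7.65×10^18 J.

7.65×10^18 J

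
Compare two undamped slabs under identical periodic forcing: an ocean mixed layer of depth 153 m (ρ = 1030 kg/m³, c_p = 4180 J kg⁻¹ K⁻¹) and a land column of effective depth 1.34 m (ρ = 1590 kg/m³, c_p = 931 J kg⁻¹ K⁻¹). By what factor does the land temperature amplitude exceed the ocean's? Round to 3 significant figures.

332

C_ocean = 1030 × 4180 × 153 = 6.59×10^8 J/(m²·K).
C_land = 1590 × 931 × 1.34 = 1.98×10^6 J/(m²·K).
Undamped amplitude ∝ 1/C, so A_land/A_ocean = C_ocean/C_land = 332.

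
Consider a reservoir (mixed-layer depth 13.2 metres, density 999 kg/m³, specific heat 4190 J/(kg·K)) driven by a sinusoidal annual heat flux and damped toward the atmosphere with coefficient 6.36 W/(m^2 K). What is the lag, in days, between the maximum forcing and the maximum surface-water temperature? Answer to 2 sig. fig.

61 days

Areal heat capacity C = ρ c_p D = 999 × 4190 × 13.2 = 5.53×10^7 J m⁻² K⁻¹.
ω = 2π / 3.15×10^7 s = 1.99×10^-7 s⁻¹.
Phase lag φ = arctan(Cω/λ) = arctan(11.0/6.36) = 1.05 rad.
Time lag = φ / ω = 1.05 / 1.99×10^-7 = 5.25×10^6 s = 60.8 days.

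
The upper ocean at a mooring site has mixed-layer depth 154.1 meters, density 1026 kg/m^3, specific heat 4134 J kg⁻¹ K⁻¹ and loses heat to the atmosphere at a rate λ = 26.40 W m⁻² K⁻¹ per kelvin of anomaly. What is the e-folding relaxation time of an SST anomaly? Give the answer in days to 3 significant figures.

Areal heat capacity C = ρ c_p D = 1026 × 4134 × 154.1 = 6.54×10^8 J m⁻² K⁻¹.
Relaxation time τ = C / λ = 6.54×10^8 / 26.40 = 2.48×10^7 s.
In days: 2.48×10^7 s / (86400 s/day) = 287 days.

287 days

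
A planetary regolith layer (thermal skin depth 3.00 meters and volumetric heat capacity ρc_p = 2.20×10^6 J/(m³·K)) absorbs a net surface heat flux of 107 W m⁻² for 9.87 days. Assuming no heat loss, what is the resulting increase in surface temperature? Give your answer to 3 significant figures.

Areal heat capacity C = ρc_p × D = 2.20×10^6 × 3.00 = 6.60×10^6 J m⁻² K⁻¹.
Net heat input Q = F Δt = 107 × (9.87 days × 86400 s/day) = 9.12×10^7 J/m².
ΔT = Q / C = 9.12×10^7 / 6.60×10^6 = 13.8 K.

13.8 K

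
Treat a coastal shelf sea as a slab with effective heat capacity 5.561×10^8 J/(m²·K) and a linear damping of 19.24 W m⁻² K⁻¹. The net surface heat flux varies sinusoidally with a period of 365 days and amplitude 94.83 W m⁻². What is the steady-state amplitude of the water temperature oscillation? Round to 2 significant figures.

0.84 K

Areal heat capacity C = 5.561×10^8 J/(m²·K) (given).
Angular frequency ω = 2π / T = 2π / 3.15×10^7 s = 1.99×10^-7 s⁻¹.
√((Cω)² + λ²) = √((111)² + 19.24²) = 112 W/(m²·K).
Amplitude A = F₀ / √((Cω)²+λ²) = 94.83 / 112 = 0.843 K.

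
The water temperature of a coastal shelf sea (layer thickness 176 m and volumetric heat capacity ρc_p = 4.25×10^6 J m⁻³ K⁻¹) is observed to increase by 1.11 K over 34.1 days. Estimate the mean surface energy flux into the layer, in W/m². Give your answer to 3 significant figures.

282

Areal heat capacity C = ρc_p × D = 4.25×10^6 × 176 = 7.48×10^8 J/(m²·K).
Required heat per unit area: Q = C ΔT = 7.48×10^8 × 1.11 = 8.30×10^8 J/m².
Flux F = Q / Δt = 8.30×10^8 / 2.95×10^6 s = 282 W/m².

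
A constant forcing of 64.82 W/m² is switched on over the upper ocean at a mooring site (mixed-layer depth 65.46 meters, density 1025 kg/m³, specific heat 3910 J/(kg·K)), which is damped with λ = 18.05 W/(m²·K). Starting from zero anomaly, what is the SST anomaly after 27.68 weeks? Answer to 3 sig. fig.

Areal heat capacity C = ρ c_p D = 1025 × 3910 × 65.46 = 2.62×10^8 J/(m^2 K).
τ = C / λ = 2.62×10^8 / 18.05 = 1.45×10^7 s.
Equilibrium anomaly ΔT_eq = F / λ = 64.82 / 18.05 = 3.59 K.
t = 27.68 weeks = 1.67×10^7 s, so t/τ = 1.15.
ΔT(t) = ΔT_eq (1 − e^(−t/τ)) = 3.59 × (1 − e^−1.15) = 2.46 K.

2.46 K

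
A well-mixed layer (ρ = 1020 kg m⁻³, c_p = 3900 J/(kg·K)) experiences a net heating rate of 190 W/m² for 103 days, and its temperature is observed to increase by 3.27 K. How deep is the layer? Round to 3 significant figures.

Heat input Q = F Δt = 190 × 8.90×10^6 s = 1.69×10^9 J/m².
Required areal heat capacity C = Q / ΔT = 5.17×10^8 J/(m²·K).
Depth D = C / (ρ c_p) = 5.17×10^8 / (1020 × 3900) = 130 m.

130 m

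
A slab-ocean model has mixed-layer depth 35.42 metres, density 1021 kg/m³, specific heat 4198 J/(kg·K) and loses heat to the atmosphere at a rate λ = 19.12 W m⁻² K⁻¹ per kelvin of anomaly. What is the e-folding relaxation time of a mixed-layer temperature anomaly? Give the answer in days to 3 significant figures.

Areal heat capacity C = ρ c_p D = 1021 × 4198 × 35.42 = 1.52×10^8 J m⁻² K⁻¹.
Relaxation time τ = C / λ = 1.52×10^8 / 19.12 = 7.94×10^6 s.
In days: 7.94×10^6 s / (86400 s/day) = 91.9 days.

91.9 days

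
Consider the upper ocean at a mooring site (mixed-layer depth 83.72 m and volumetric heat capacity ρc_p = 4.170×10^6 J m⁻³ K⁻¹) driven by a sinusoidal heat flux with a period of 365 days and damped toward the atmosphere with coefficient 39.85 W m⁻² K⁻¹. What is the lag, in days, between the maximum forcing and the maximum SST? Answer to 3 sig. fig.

Areal heat capacity C = ρc_p × D = 4.170×10^6 × 83.72 = 3.49×10^8 J/(m^2 K).
ω = 2π / 3.15×10^7 s = 1.99×10^-7 s⁻¹.
Phase lag φ = arctan(Cω/λ) = arctan(69.6/39.85) = 1.05 rad.
Time lag = φ / ω = 1.05 / 1.99×10^-7 = 5.27×10^6 s = 61.0 days.

61.0 days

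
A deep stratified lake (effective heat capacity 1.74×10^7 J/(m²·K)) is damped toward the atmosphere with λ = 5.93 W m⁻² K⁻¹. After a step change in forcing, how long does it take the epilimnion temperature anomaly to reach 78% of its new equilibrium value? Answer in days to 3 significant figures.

51.4 days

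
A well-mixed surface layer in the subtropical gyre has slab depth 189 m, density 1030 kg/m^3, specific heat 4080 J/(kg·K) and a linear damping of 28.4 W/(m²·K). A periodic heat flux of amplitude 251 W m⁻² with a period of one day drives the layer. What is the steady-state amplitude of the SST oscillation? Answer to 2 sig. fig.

0.0043 K

Areal heat capacity C = ρ c_p D = 1030 × 4080 × 189 = 7.94×10^8 J/(m²·K).
Angular frequency ω = 2π / T = 2π / 86400 s = 7.27×10^-5 s⁻¹.
√((Cω)² + λ²) = √((57800)² + 28.4²) = 57800 W/(m²·K).
Amplitude A = F₀ / √((Cω)²+λ²) = 251 / 57800 = 0.00435 K.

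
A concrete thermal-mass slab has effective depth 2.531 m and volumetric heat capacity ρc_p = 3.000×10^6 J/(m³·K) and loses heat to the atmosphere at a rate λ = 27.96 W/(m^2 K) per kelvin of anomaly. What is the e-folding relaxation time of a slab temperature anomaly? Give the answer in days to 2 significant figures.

3.1 days

Areal heat capacity C = ρc_p × D = 3.000×10^6 × 2.531 = 7.59×10^6 J m⁻² K⁻¹.
Relaxation time τ = C / λ = 7.59×10^6 / 27.96 = 2.72×10^5 s.
In days: 2.72×10^5 s / (86400 s/day) = 3.14 days.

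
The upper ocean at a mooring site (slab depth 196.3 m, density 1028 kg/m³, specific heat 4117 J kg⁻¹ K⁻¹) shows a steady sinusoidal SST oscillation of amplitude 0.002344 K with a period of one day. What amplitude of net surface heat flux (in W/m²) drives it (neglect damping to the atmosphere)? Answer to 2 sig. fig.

140

Areal heat capacity C = ρ c_p D = 1028 × 4117 × 196.3 = 8.31×10^8 J m⁻² K⁻¹.
ω = 2π / 86400 s = 7.27×10^-5 s⁻¹.
Cω = 8.31×10^8 × 7.27×10^-5 = 60400 W/(m²·K).
F₀ = A × Cω = 0.002344 × 60400 = 142 W/m².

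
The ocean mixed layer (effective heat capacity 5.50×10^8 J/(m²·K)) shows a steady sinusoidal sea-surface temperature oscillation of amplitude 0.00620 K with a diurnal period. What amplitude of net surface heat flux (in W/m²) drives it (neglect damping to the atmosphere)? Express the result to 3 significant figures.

248

Areal heat capacity C = 5.50×10^8 J/(m²·K) (given).
ω = 2π / 86400 s = 7.27×10^-5 s⁻¹.
Cω = 5.50×10^8 × 7.27×10^-5 = 40000 W/(m²·K).
F₀ = A × Cω = 0.00620 × 40000 = 248 W/m².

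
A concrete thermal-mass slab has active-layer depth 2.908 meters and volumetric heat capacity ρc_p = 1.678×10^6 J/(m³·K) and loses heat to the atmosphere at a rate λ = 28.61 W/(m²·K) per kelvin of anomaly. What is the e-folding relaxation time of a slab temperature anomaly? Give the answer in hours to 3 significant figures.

Areal heat capacity C = ρc_p × D = 1.678×10^6 × 2.908 = 4.88×10^6 J m⁻² K⁻¹.
Relaxation time τ = C / λ = 4.88×10^6 / 28.61 = 1.71×10^5 s.
In hours: 1.71×10^5 s / (3600 s/hour) = 47.4 hours.

47.4 hours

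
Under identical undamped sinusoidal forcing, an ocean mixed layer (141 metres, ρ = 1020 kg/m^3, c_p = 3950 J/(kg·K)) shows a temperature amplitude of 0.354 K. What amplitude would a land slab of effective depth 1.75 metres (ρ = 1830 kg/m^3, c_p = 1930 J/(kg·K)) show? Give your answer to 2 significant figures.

33 K

C_ocean = 5.68×10^8 J/(m²·K); C_land = 6.18×10^6 J/(m²·K).
A ∝ 1/C ⇒ A_land = A_ocean × C_ocean/C_land = 0.354 × 91.9 = 32.5 K.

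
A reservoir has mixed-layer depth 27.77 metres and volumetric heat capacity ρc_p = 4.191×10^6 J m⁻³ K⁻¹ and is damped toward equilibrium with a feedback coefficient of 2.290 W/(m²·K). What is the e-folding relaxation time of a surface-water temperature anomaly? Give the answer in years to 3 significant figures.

Areal heat capacity C = ρc_p × D = 4.191×10^6 × 27.77 = 1.16×10^8 J m⁻² K⁻¹.
Relaxation time τ = C / λ = 1.16×10^8 / 2.290 = 5.08×10^7 s.
In years: 5.08×10^7 s / (3.156×10^7 s/year) = 1.61 years.

1.61 years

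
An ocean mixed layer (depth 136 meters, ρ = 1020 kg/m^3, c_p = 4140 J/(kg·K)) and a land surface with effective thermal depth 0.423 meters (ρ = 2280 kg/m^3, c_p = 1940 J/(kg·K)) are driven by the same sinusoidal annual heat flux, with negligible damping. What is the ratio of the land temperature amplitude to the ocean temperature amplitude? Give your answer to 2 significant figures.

310

C_ocean = 1020 × 4140 × 136 = 5.74×10^8 J/(m²·K).
C_land = 2280 × 1940 × 0.423 = 1.87×10^6 J/(m²·K).
Undamped amplitude ∝ 1/C, so A_land/A_ocean = C_ocean/C_land = 307.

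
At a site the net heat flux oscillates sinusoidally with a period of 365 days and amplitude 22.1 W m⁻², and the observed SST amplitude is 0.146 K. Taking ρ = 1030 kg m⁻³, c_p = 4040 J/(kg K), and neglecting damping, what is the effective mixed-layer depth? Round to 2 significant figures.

180 m

ω = 2π / 3.15×10^7 s = 1.99×10^-7 s⁻¹.
Required C = F₀ / (A ω) = 22.1 / (0.146 × 1.99×10^-7) = 7.60×10^8 J/(m²·K).
D = C / (ρ c_p) = 7.60×10^8 / (1030 × 4040) = 183 m.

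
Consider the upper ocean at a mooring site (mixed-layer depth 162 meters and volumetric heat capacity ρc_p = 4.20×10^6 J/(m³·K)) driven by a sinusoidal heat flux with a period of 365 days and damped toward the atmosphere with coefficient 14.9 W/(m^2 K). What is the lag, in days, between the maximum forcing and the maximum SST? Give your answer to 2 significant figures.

Areal heat capacity C = ρc_p × D = 4.20×10^6 × 162 = 6.80×10^8 J/(m^2 K).
ω = 2π / 3.15×10^7 s = 1.99×10^-7 s⁻¹.
Phase lag φ = arctan(Cω/λ) = arctan(136/14.9) = 1.46 rad.
Time lag = φ / ω = 1.46 / 1.99×10^-7 = 7.33×10^6 s = 84.9 days.

85 days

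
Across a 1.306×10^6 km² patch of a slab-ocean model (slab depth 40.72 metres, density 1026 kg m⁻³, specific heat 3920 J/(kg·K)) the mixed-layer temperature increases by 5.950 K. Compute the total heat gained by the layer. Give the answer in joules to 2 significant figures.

1.3×10^21 J

Areal heat capacity C = ρ c_p D = 1026 × 3920 × 40.72 = 1.64×10^8 J/(m²·K).
Heat per unit area: q = C ΔT = 1.64×10^8 × 5.950 = 9.74×10^8 J/m².
Total heat: Q = q × A = 9.74×10^8 × (1.306×10^6 × 10⁶ m²) = 1.27×10^21 J.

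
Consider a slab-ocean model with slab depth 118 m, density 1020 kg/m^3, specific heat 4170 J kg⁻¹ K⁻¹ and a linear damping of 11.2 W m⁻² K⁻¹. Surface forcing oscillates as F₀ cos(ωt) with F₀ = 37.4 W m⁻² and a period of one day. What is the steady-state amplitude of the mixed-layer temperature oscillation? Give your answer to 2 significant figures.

0.0010 K

Areal heat capacity C = ρ c_p D = 1020 × 4170 × 118 = 5.02×10^8 J/(m^2 K).
Angular frequency ω = 2π / T = 2π / 86400 s = 7.27×10^-5 s⁻¹.
√((Cω)² + λ²) = √((36500)² + 11.2²) = 36500 W/(m²·K).
Amplitude A = F₀ / √((Cω)²+λ²) = 37.4 / 36500 = 0.00102 K.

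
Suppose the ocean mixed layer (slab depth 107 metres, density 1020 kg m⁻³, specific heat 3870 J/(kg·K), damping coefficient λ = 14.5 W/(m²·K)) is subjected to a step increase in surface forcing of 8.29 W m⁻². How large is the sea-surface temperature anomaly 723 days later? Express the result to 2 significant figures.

Areal heat capacity C = ρ c_p D = 1020 × 3870 × 107 = 4.22×10^8 J/(m^2 K).
τ = C / λ = 4.22×10^8 / 14.5 = 2.91×10^7 s.
Equilibrium anomaly ΔT_eq = F / λ = 8.29 / 14.5 = 0.572 K.
t = 723 days = 6.25×10^7 s, so t/τ = 2.14.
ΔT(t) = ΔT_eq (1 − e^(−t/τ)) = 0.572 × (1 − e^−2.14) = 0.505 K.

0.50 K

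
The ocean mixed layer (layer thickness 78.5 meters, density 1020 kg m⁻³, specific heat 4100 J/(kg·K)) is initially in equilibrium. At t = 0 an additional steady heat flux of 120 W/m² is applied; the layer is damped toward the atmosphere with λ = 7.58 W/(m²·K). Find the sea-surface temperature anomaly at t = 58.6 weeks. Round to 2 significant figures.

8.8 K

Areal heat capacity C = ρ c_p D = 1020 × 4100 × 78.5 = 3.28×10^8 J/(m^2 K).
τ = C / λ = 3.28×10^8 / 7.58 = 4.33×10^7 s.
Equilibrium anomaly ΔT_eq = F / λ = 120 / 7.58 = 15.8 K.
t = 58.6 weeks = 3.54×10^7 s, so t/τ = 0.818.
ΔT(t) = ΔT_eq (1 − e^(−t/τ)) = 15.8 × (1 − e^−0.818) = 8.85 K.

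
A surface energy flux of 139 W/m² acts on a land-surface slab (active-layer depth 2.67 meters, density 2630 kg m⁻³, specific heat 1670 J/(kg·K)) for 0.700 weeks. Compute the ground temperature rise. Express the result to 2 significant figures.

Areal heat capacity C = ρ c_p D = 2630 × 1670 × 2.67 = 1.17×10^7 J/(m²·K).
Net heat input Q = F Δt = 139 × (0.700 weeks × 6.048×10^5 s/week) = 5.88×10^7 J/m².
ΔT = Q / C = 5.88×10^7 / 1.17×10^7 = 5.02 K.

5.0 K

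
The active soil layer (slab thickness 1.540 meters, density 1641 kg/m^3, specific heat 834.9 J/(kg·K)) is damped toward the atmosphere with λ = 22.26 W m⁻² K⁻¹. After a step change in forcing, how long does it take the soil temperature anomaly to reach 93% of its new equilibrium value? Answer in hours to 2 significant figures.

Areal heat capacity C = ρ c_p D = 1641 × 834.9 × 1.540 = 2.11×10^6 J m⁻² K⁻¹.
τ = C / λ = 2.11×10^6 / 22.26 = 94800 s.
Fraction reached: 1 − e^(−t/τ) = 0.93 ⇒ t = −τ ln(1 − 0.93) = τ × 2.66.
t = 2.52×10^5 s = 70.0 hours.

70 hours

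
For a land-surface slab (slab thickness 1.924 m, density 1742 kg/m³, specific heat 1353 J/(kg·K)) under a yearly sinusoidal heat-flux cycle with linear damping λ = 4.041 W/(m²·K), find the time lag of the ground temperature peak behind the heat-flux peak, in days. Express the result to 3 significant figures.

12.8 days

Areal heat capacity C = ρ c_p D = 1742 × 1353 × 1.924 = 4.53×10^6 J/(m²·K).
ω = 2π / 3.15×10^7 s = 1.99×10^-7 s⁻¹.
Phase lag φ = arctan(Cω/λ) = arctan(0.903/4.041) = 0.220 rad.
Time lag = φ / ω = 0.220 / 1.99×10^-7 = 1.10×10^6 s = 12.8 days.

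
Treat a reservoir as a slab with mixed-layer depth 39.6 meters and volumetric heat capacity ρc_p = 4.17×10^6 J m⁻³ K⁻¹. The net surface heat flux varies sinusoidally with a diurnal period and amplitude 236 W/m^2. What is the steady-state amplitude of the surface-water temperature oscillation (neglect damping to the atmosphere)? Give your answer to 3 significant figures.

0.0197 K

Areal heat capacity C = ρc_p × D = 4.17×10^6 × 39.6 = 1.65×10^8 J/(m²·K).
Angular frequency ω = 2π / T = 2π / 86400 s = 7.27×10^-5 s⁻¹.
Cω = 1.65×10^8 × 7.27×10^-5 = 12000 W/(m²·K).
Amplitude A = F₀ / (Cω) = 236 / 12000 = 0.0197 K.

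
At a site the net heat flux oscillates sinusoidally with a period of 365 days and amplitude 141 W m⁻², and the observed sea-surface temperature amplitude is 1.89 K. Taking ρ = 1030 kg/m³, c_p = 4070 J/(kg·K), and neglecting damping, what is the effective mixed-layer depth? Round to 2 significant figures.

ω = 2π / 3.15×10^7 s = 1.99×10^-7 s⁻¹.
Required C = F₀ / (A ω) = 141 / (1.89 × 1.99×10^-7) = 3.74×10^8 J/(m²·K).
D = C / (ρ c_p) = 3.74×10^8 / (1030 × 4070) = 89.3 m.

89 m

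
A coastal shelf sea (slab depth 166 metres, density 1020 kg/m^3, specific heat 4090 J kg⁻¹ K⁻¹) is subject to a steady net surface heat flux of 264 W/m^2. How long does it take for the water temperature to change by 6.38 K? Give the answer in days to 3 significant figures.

194 days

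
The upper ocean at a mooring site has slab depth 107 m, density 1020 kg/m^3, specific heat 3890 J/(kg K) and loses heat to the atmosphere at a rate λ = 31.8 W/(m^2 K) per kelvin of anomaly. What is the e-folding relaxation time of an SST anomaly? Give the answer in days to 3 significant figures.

Areal heat capacity C = ρ c_p D = 1020 × 3890 × 107 = 4.25×10^8 J m⁻² K⁻¹.
Relaxation time τ = C / λ = 4.25×10^8 / 31.8 = 1.34×10^7 s.
In days: 1.34×10^7 s / (86400 s/day) = 155 days.

155 days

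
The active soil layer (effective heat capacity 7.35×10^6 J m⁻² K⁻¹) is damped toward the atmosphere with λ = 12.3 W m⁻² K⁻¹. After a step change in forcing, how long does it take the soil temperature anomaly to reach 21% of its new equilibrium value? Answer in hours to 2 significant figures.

Areal heat capacity C = 7.35×10^6 J m⁻² K⁻¹ (given).
τ = C / λ = 7.35×10^6 / 12.3 = 5.98×10^5 s.
Fraction reached: 1 − e^(−t/τ) = 0.21 ⇒ t = −τ ln(1 − 0.21) = τ × 0.236.
t = 1.41×10^5 s = 39.1 hours.

39 hours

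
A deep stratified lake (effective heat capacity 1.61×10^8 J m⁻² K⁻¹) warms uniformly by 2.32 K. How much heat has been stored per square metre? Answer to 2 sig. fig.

Areal heat capacity C = 1.61×10^8 J m⁻² K⁻¹ (given).
ΔQ = C ΔT = 1.61×10^8 × 2.32 = 3.74×10^8 J/m².

3.7×10^8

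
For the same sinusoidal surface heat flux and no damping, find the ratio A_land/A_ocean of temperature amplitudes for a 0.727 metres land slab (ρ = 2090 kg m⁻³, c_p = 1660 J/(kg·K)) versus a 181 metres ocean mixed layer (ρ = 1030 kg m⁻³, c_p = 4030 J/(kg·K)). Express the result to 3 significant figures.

C_ocean = 1030 × 4030 × 181 = 7.51×10^8 J/(m²·K).
C_land = 2090 × 1660 × 0.727 = 2.52×10^6 J/(m²·K).
Undamped amplitude ∝ 1/C, so A_land/A_ocean = C_ocean/C_land = 298.

298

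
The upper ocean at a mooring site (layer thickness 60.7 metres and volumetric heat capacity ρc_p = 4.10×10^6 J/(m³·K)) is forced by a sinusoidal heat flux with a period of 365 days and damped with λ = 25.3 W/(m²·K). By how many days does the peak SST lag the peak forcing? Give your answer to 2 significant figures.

64 days

Areal heat capacity C = ρc_p × D = 4.10×10^6 × 60.7 = 2.49×10^8 J/(m^2 K).
ω = 2π / 3.15×10^7 s = 1.99×10^-7 s⁻¹.
Phase lag φ = arctan(Cω/λ) = arctan(49.6/25.3) = 1.10 rad.
Time lag = φ / ω = 1.10 / 1.99×10^-7 = 5.52×10^6 s = 63.8 days.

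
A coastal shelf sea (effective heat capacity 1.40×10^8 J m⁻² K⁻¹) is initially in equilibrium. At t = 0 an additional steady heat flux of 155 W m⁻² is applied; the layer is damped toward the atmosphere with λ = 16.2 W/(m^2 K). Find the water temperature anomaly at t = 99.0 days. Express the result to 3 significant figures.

Areal heat capacity C = 1.40×10^8 J m⁻² K⁻¹ (given).
τ = C / λ = 1.40×10^8 / 16.2 = 8.64×10^6 s.
Equilibrium anomaly ΔT_eq = F / λ = 155 / 16.2 = 9.57 K.
t = 99.0 days = 8.55×10^6 s, so t/τ = 0.990.
ΔT(t) = ΔT_eq (1 − e^(−t/τ)) = 9.57 × (1 − e^−0.990) = 6.01 K.

6.01 K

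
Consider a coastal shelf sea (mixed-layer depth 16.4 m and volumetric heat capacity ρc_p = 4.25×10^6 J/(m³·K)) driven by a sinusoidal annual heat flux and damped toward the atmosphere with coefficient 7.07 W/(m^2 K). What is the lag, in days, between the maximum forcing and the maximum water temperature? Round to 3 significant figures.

63.9 days

Areal heat capacity C = ρc_p × D = 4.25×10^6 × 16.4 = 6.97×10^7 J/(m^2 K).
ω = 2π / 3.15×10^7 s = 1.99×10^-7 s⁻¹.
Phase lag φ = arctan(Cω/λ) = arctan(13.9/7.07) = 1.10 rad.
Time lag = φ / ω = 1.10 / 1.99×10^-7 = 5.52×10^6 s = 63.9 days.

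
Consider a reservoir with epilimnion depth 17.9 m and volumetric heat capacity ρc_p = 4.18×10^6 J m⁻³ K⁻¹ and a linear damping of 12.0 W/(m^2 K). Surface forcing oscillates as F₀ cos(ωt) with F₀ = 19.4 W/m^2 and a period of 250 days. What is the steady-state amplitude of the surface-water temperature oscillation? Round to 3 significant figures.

Areal heat capacity C = ρc_p × D = 4.18×10^6 × 17.9 = 7.48×10^7 J m⁻² K⁻¹.
Angular frequency ω = 2π / T = 2π / 2.16×10^7 s = 2.91×10^-7 s⁻¹.
√((Cω)² + λ²) = √((21.8)² + 12.0²) = 24.9 W/(m²·K).
Amplitude A = F₀ / √((Cω)²+λ²) = 19.4 / 24.9 = 0.781 K.

0.781 K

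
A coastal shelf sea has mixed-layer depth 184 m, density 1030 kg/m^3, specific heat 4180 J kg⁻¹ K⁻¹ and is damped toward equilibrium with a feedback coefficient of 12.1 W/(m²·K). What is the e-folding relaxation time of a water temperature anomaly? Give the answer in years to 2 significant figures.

Areal heat capacity C = ρ c_p D = 1030 × 4180 × 184 = 7.92×10^8 J m⁻² K⁻¹.
Relaxation time τ = C / λ = 7.92×10^8 / 12.1 = 6.55×10^7 s.
In years: 6.55×10^7 s / (3.156×10^7 s/year) = 2.07 years.

2.1 years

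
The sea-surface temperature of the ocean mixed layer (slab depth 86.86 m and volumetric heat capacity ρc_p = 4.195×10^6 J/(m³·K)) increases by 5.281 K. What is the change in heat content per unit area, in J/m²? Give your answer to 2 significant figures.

1.9×10^9

Areal heat capacity C = ρc_p × D = 4.195×10^6 × 86.86 = 3.64×10^8 J/(m^2 K).
ΔQ = C ΔT = 3.64×10^8 × 5.281 = 1.92×10^9 J/m².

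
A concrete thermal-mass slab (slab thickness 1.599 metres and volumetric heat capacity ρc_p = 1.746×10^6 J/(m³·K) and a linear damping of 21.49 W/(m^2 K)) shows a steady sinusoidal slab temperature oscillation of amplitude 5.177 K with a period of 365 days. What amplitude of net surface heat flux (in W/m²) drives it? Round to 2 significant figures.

110

Areal heat capacity C = ρc_p × D = 1.746×10^6 × 1.599 = 2.79×10^6 J/(m²·K).
ω = 2π / 3.15×10^7 s = 1.99×10^-7 s⁻¹.
√((Cω)² + λ²) = √((0.556)² + 21.49²) = 21.5 W/(m²·K).
F₀ = A × √((Cω)²+λ²) = 5.177 × 21.5 = 111 W/m².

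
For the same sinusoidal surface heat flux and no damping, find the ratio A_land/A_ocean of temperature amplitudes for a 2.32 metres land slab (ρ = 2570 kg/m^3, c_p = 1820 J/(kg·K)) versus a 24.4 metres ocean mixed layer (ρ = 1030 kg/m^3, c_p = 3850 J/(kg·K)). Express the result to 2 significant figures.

8.9

C_ocean = 1030 × 3850 × 24.4 = 9.68×10^7 J/(m²·K).
C_land = 2570 × 1820 × 2.32 = 1.09×10^7 J/(m²·K).
Undamped amplitude ∝ 1/C, so A_land/A_ocean = C_ocean/C_land = 8.92.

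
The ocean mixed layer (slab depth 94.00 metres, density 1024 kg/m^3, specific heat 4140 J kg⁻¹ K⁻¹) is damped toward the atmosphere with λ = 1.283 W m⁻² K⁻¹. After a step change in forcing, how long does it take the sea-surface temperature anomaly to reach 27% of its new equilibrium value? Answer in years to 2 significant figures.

3.1 years

Areal heat capacity C = ρ c_p D = 1024 × 4140 × 94.00 = 3.98×10^8 J m⁻² K⁻¹.
τ = C / λ = 3.98×10^8 / 1.283 = 3.11×10^8 s.
Fraction reached: 1 − e^(−t/τ) = 0.27 ⇒ t = −τ ln(1 − 0.27) = τ × 0.315.
t = 9.77×10^7 s = 3.10 years.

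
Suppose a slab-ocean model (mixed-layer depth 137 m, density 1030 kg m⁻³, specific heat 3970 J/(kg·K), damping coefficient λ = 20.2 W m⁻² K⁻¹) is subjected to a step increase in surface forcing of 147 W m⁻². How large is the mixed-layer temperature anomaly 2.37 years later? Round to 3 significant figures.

Areal heat capacity C = ρ c_p D = 1030 × 3970 × 137 = 5.60×10^8 J/(m²·K).
τ = C / λ = 5.60×10^8 / 20.2 = 2.77×10^7 s.
Equilibrium anomaly ΔT_eq = F / λ = 147 / 20.2 = 7.28 K.
t = 2.37 years = 7.48×10^7 s, so t/τ = 2.70.
ΔT(t) = ΔT_eq (1 − e^(−t/τ)) = 7.28 × (1 − e^−2.70) = 6.79 K.

6.79 K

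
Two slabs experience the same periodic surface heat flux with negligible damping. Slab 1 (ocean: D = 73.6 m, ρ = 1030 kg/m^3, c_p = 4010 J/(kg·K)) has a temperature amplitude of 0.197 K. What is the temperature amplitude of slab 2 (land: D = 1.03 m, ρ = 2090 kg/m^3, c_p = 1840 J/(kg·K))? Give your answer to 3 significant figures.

15.1 K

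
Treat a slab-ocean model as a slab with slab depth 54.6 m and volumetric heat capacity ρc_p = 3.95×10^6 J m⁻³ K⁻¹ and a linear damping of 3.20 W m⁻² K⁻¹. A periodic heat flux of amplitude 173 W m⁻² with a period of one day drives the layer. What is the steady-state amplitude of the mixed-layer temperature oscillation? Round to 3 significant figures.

0.0110 K

Areal heat capacity C = ρc_p × D = 3.95×10^6 × 54.6 = 2.16×10^8 J/(m^2 K).
Angular frequency ω = 2π / T = 2π / 86400 s = 7.27×10^-5 s⁻¹.
√((Cω)² + λ²) = √((15700)² + 3.20²) = 15700 W/(m²·K).
Amplitude A = F₀ / √((Cω)²+λ²) = 173 / 15700 = 0.0110 K.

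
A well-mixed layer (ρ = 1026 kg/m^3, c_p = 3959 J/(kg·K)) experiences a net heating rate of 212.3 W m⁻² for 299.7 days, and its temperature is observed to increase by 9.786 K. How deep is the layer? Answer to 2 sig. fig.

Heat input Q = F Δt = 212.3 × 2.59×10^7 s = 5.50×10^9 J/m².
Required areal heat capacity C = Q / ΔT = 5.62×10^8 J/(m²·K).
Depth D = C / (ρ c_p) = 5.62×10^8 / (1026 × 3959) = 138 m.

140 m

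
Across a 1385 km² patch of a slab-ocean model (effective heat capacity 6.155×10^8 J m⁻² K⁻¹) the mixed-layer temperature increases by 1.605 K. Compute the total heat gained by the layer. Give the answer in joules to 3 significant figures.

Areal heat capacity C = 6.155×10^8 J m⁻² K⁻¹ (given).
Heat per unit area: q = C ΔT = 6.16×10^8 × 1.605 = 9.88×10^8 J/m².
Total heat: Q = q × A = 9.88×10^8 × (1385 × 10⁶ m²) = 1.37×10^18 J.

1.37×10^18 J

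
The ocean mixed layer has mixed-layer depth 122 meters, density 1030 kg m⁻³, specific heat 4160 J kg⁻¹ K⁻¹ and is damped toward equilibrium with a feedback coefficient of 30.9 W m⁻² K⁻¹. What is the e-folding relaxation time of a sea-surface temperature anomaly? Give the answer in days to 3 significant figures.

196 days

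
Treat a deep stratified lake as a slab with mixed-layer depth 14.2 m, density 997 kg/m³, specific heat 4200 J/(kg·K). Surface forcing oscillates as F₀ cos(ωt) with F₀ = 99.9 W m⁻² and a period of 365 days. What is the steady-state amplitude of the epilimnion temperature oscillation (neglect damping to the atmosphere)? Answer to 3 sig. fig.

Areal heat capacity C = ρ c_p D = 997 × 4200 × 14.2 = 5.95×10^7 J m⁻² K⁻¹.
Angular frequency ω = 2π / T = 2π / 3.15×10^7 s = 1.99×10^-7 s⁻¹.
Cω = 5.95×10^7 × 1.99×10^-7 = 11.8 W/(m²·K).
Amplitude A = F₀ / (Cω) = 99.9 / 11.8 = 8.43 K.

8.43 K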